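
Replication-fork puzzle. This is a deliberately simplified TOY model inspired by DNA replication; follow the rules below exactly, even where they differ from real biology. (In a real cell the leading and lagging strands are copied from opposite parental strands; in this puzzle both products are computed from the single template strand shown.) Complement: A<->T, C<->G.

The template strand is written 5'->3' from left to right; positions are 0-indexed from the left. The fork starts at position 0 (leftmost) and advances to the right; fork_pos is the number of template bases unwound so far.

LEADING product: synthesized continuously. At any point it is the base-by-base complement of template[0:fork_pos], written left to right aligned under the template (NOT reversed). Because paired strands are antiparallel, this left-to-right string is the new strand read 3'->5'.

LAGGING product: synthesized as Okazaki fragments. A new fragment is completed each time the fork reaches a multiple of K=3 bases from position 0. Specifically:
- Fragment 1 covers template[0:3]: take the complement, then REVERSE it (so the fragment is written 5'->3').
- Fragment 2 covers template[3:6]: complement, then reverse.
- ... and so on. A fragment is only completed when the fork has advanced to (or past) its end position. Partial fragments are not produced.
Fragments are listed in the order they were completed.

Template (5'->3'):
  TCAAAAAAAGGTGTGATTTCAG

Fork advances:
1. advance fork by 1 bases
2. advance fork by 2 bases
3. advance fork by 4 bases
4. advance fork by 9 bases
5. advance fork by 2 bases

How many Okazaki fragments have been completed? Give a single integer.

Step 1: advance 1 -> fork_pos = 0 + 1 = 1. Next multiple of 3 is 3 (not reached); still 0 fragment(s).
Step 2: advance 2 -> fork_pos = 1 + 2 = 3. Reached multiple(s) of 3: 3 -> fragment 1 completed (1 total).
Step 3: advance 4 -> fork_pos = 3 + 4 = 7. Reached multiple(s) of 3: 6 -> fragment 2 completed (2 total).
Step 4: advance 9 -> fork_pos = 7 + 9 = 16. Reached multiple(s) of 3: 9, 12, 15 -> fragments 3-5 completed (5 total).
Step 5: advance 2 -> fork_pos = 16 + 2 = 18. Reached multiple(s) of 3: 18 -> fragment 6 completed (6 total).
Check: final fork_pos = 18; the multiples of 3 that are <= 18 are 3..18 -> 18 // 3 = 6 completed fragment(s).

Answer: 6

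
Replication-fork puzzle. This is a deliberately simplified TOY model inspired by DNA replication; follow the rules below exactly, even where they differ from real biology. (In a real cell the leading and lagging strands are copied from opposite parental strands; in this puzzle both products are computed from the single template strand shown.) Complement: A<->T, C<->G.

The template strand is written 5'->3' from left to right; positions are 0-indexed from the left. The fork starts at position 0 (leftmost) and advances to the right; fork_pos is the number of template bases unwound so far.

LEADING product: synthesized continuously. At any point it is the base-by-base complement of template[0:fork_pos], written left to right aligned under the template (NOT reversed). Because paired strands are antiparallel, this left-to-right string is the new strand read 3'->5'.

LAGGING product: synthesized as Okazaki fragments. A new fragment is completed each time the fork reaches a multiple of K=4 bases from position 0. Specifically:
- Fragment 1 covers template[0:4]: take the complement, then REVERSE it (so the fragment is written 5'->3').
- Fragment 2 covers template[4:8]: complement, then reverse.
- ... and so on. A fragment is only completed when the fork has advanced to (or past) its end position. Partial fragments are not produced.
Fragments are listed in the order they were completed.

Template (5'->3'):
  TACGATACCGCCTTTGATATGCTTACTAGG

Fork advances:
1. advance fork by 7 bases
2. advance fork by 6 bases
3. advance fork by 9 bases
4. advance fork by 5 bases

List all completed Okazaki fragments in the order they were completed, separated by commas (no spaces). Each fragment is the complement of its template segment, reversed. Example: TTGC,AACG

Step 1: advance 7 -> fork_pos = 0 + 7 = 7. Reached multiple(s) of 4: 4 -> fragment 1 completed (1 total).
Step 2: advance 6 -> fork_pos = 7 + 6 = 13. Reached multiple(s) of 4: 8, 12 -> fragments 2-3 completed (3 total).
Step 3: advance 9 -> fork_pos = 13 + 9 = 22. Reached multiple(s) of 4: 16, 20 -> fragments 4-5 completed (5 total).
Step 4: advance 5 -> fork_pos = 22 + 5 = 27. Reached multiple(s) of 4: 24 -> fragment 6 completed (6 total).
Final fork_pos = 27, so 6 fragment(s) are complete. Build each: template segment -> complement -> reverse.
Fragment 1: template[0:4] = TACG -> complement ATGC -> reversed CGTA
Fragment 2: template[4:8] = ATAC -> complement TATG -> reversed GTAT
Fragment 3: template[8:12] = CGCC -> complement GCGG -> reversed GGCG
Fragment 4: template[12:16] = TTTG -> complement AAAC -> reversed CAAA
Fragment 5: template[16:20] = ATAT -> complement TATA -> reversed ATAT
Fragment 6: template[20:24] = GCTT -> complement CGAA -> reversed AAGC

Answer: CGTA,GTAT,GGCG,CAAA,ATAT,AAGC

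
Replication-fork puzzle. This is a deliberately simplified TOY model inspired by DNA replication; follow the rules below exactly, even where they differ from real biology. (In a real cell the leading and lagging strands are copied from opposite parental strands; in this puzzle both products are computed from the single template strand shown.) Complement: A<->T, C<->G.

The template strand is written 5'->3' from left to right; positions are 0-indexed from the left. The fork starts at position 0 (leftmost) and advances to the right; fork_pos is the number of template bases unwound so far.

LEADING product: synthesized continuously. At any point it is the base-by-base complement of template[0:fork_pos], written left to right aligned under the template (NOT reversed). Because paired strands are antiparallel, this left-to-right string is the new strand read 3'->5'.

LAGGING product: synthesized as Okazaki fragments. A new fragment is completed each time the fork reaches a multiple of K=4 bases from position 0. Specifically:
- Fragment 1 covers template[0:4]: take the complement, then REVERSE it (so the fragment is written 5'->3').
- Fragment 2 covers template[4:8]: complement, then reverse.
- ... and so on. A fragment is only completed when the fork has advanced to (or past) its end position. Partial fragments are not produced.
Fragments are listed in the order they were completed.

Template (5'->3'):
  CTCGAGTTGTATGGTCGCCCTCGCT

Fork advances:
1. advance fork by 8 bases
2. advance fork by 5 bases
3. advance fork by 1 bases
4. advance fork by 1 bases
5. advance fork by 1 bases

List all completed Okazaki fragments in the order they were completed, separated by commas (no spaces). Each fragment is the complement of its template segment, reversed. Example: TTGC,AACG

Step 1: advance 8 -> fork_pos = 0 + 8 = 8. Reached multiple(s) of 4: 4, 8 -> fragments 1-2 completed (2 total).
Step 2: advance 5 -> fork_pos = 8 + 5 = 13. Reached multiple(s) of 4: 12 -> fragment 3 completed (3 total).
Step 3: advance 1 -> fork_pos = 13 + 1 = 14. Next multiple of 4 is 16 (not reached); still 3 fragment(s).
Step 4: advance 1 -> fork_pos = 14 + 1 = 15. Next multiple of 4 is 16 (not reached); still 3 fragment(s).
Step 5: advance 1 -> fork_pos = 15 + 1 = 16. Reached multiple(s) of 4: 16 -> fragment 4 completed (4 total).
Final fork_pos = 16, so 4 fragment(s) are complete. Build each: template segment -> complement -> reverse.
Fragment 1: template[0:4] = CTCG -> complement GAGC -> reversed CGAG
Fragment 2: template[4:8] = AGTT -> complement TCAA -> reversed AACT
Fragment 3: template[8:12] = GTAT -> complement CATA -> reversed ATAC
Fragment 4: template[12:16] = GGTC -> complement CCAG -> reversed GACC

Answer: CGAG,AACT,ATAC,GACC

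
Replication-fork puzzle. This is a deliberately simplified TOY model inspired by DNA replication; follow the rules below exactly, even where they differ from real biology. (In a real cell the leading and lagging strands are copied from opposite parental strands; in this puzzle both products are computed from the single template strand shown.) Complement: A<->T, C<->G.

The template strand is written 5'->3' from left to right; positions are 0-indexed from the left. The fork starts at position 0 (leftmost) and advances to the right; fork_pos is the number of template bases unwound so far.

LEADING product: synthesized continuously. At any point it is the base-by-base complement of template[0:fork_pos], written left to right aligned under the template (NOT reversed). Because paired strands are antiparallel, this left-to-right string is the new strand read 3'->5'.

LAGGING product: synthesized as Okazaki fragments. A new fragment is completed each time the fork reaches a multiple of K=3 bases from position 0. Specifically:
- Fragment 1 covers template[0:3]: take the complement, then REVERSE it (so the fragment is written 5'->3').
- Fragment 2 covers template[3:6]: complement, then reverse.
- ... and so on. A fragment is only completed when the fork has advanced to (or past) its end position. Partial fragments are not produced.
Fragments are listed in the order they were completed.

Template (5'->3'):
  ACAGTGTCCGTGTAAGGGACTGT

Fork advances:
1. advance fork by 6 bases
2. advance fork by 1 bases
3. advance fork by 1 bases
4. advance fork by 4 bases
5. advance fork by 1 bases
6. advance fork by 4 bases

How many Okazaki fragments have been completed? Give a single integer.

Answer: 5

Derivation:
Step 1: advance 6 -> fork_pos = 0 + 6 = 6. Reached multiple(s) of 3: 3, 6 -> fragments 1-2 completed (2 total).
Step 2: advance 1 -> fork_pos = 6 + 1 = 7. Next multiple of 3 is 9 (not reached); still 2 fragment(s).
Step 3: advance 1 -> fork_pos = 7 + 1 = 8. Next multiple of 3 is 9 (not reached); still 2 fragment(s).
Step 4: advance 4 -> fork_pos = 8 + 4 = 12. Reached multiple(s) of 3: 9, 12 -> fragments 3-4 completed (4 total).
Step 5: advance 1 -> fork_pos = 12 + 1 = 13. Next multiple of 3 is 15 (not reached); still 4 fragment(s).
Step 6: advance 4 -> fork_pos = 13 + 4 = 17. Reached multiple(s) of 3: 15 -> fragment 5 completed (5 total).
Check: final fork_pos = 17; the multiples of 3 that are <= 17 are 3..15 -> 17 // 3 = 5 completed fragment(s).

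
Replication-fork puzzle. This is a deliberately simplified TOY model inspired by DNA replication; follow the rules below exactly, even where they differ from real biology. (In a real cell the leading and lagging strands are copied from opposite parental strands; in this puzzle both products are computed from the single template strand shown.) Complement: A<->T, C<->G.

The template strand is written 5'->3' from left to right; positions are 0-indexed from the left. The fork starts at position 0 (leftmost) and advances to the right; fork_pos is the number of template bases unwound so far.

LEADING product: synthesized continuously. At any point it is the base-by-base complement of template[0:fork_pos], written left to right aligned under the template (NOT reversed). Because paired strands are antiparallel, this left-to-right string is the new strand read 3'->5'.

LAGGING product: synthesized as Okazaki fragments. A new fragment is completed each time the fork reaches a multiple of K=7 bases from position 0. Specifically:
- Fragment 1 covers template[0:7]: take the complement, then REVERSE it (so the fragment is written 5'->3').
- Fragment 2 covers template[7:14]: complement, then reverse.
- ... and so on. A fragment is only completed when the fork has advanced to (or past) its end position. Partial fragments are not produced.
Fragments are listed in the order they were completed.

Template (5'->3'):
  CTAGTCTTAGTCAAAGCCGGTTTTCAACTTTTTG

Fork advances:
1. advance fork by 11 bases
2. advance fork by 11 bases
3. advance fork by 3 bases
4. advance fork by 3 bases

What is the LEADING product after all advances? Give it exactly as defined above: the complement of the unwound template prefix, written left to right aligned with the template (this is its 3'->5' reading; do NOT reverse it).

Step 1: advance 11 -> fork_pos = 0 + 11 = 11.
Step 2: advance 11 -> fork_pos = 11 + 11 = 22.
Step 3: advance 3 -> fork_pos = 22 + 3 = 25.
Step 4: advance 3 -> fork_pos = 25 + 3 = 28.
Unwound prefix: template[0:28] = CTAGTCTTAGTCAAAGCCGGTTTTCAAC
Complement it base by base (A<->T, C<->G), keeping left-to-right order:
  [0:5] CTAGT -> GATCA
  [5:10] CTTAG -> GAATC
  [10:15] TCAAA -> AGTTT
  [15:20] GCCGG -> CGGCC
  [20:25] TTTTC -> AAAAG
  [25:28] AAC -> TTG
Concatenate: GATCAGAATCAGTTTCGGCCAAAAGTTG (length 28; written aligned with the template, i.e. 3'->5').

Answer: GATCAGAATCAGTTTCGGCCAAAAGTTG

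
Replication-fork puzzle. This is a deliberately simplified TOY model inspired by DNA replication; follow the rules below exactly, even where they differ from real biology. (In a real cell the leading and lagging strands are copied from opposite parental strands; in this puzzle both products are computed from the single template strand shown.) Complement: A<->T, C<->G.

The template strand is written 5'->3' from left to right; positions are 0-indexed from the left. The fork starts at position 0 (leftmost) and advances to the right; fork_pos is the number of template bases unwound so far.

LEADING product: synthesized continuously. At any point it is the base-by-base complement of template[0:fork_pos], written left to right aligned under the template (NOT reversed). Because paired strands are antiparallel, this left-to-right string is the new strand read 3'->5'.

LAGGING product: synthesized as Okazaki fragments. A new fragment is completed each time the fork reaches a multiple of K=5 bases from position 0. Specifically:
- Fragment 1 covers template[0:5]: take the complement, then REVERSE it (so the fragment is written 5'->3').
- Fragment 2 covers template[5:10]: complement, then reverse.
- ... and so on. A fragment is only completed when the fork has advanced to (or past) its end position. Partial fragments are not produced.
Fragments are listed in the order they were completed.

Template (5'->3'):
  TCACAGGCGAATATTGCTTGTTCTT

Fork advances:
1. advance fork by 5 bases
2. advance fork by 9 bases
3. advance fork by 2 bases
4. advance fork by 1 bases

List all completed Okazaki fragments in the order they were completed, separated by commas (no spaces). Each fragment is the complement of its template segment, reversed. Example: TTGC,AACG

Step 1: advance 5 -> fork_pos = 0 + 5 = 5. Reached multiple(s) of 5: 5 -> fragment 1 completed (1 total).
Step 2: advance 9 -> fork_pos = 5 + 9 = 14. Reached multiple(s) of 5: 10 -> fragment 2 completed (2 total).
Step 3: advance 2 -> fork_pos = 14 + 2 = 16. Reached multiple(s) of 5: 15 -> fragment 3 completed (3 total).
Step 4: advance 1 -> fork_pos = 16 + 1 = 17. Next multiple of 5 is 20 (not reached); still 3 fragment(s).
Final fork_pos = 17, so 3 fragment(s) are complete. Build each: template segment -> complement -> reverse.
Fragment 1: template[0:5] = TCACA -> complement AGTGT -> reversed TGTGA
Fragment 2: template[5:10] = GGCGA -> complement CCGCT -> reversed TCGCC
Fragment 3: template[10:15] = ATATT -> complement TATAA -> reversed AATAT

Answer: TGTGA,TCGCC,AATAT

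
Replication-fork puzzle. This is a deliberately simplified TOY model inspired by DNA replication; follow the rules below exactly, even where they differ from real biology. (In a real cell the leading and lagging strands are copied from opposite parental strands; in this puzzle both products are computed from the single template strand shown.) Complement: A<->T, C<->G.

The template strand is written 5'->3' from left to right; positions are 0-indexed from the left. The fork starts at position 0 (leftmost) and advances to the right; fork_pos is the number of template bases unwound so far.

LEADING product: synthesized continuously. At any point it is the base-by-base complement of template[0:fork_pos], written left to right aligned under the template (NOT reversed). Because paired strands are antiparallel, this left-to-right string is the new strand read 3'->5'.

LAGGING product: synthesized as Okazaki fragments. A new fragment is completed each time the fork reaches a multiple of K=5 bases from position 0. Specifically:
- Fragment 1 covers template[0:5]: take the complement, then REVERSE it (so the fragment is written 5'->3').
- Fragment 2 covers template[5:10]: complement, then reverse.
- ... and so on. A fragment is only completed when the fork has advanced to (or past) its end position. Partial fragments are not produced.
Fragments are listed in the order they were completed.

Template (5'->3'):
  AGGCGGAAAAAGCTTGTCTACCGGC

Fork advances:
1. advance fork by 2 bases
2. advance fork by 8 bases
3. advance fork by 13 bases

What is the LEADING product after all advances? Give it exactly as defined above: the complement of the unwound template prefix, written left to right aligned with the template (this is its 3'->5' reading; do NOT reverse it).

Step 1: advance 2 -> fork_pos = 0 + 2 = 2.
Step 2: advance 8 -> fork_pos = 2 + 8 = 10.
Step 3: advance 13 -> fork_pos = 10 + 13 = 23.
Unwound prefix: template[0:23] = AGGCGGAAAAAGCTTGTCTACCG
Complement it base by base (A<->T, C<->G), keeping left-to-right order:
  [0:5] AGGCG -> TCCGC
  [5:10] GAAAA -> CTTTT
  [10:15] AGCTT -> TCGAA
  [15:20] GTCTA -> CAGAT
  [20:23] CCG -> GGC
Concatenate: TCCGCCTTTTTCGAACAGATGGC (length 23; written aligned with the template, i.e. 3'->5').

Answer: TCCGCCTTTTTCGAACAGATGGC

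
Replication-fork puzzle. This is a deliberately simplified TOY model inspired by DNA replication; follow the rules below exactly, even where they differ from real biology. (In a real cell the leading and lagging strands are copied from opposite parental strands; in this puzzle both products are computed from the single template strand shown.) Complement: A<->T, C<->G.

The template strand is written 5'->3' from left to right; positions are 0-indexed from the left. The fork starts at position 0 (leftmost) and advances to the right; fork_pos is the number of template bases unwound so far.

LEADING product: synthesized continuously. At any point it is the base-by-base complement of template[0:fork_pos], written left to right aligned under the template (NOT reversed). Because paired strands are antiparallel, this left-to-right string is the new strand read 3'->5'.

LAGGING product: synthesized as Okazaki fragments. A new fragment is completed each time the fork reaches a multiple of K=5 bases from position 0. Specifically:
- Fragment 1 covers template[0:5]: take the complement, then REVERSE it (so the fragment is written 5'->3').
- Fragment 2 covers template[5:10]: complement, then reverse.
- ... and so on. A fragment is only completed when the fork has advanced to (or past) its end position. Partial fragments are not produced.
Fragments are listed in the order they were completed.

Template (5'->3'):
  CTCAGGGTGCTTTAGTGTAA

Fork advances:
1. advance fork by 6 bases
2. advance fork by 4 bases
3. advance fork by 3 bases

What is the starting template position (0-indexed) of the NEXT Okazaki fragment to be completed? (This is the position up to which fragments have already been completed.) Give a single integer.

Step 1: advance 6 -> fork_pos = 0 + 6 = 6. Reached multiple(s) of 5: 5 -> fragment 1 completed (1 total).
Step 2: advance 4 -> fork_pos = 6 + 4 = 10. Reached multiple(s) of 5: 10 -> fragment 2 completed (2 total).
Step 3: advance 3 -> fork_pos = 10 + 3 = 13. Next multiple of 5 is 15 (not reached); still 2 fragment(s).
2 fragment(s) completed, covering template[0:10] (2 x 5 = 10). The next fragment, fragment 3, covers template[10:15], so it starts at position 10.

Answer: 10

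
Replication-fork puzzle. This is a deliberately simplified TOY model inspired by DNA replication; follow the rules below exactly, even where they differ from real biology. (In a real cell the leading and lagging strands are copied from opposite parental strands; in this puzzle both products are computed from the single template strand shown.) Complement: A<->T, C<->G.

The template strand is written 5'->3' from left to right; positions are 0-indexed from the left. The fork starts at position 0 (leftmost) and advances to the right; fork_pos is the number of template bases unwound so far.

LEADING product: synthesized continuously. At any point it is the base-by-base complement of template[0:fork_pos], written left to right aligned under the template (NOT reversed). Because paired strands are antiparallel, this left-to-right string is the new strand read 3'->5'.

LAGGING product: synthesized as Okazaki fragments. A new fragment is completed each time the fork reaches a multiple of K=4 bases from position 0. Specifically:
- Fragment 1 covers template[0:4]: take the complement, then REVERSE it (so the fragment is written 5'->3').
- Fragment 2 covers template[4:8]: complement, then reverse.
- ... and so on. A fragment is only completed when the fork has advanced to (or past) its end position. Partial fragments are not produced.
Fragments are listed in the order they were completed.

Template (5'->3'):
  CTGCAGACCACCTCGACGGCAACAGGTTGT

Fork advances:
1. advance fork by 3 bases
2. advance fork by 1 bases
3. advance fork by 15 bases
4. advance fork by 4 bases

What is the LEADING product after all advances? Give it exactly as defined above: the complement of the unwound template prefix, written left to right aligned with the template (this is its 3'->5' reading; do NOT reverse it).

Answer: GACGTCTGGTGGAGCTGCCGTTG

Derivation:
Step 1: advance 3 -> fork_pos = 0 + 3 = 3.
Step 2: advance 1 -> fork_pos = 3 + 1 = 4.
Step 3: advance 15 -> fork_pos = 4 + 15 = 19.
Step 4: advance 4 -> fork_pos = 19 + 4 = 23.
Unwound prefix: template[0:23] = CTGCAGACCACCTCGACGGCAAC
Complement it base by base (A<->T, C<->G), keeping left-to-right order:
  [0:5] CTGCA -> GACGT
  [5:10] GACCA -> CTGGT
  [10:15] CCTCG -> GGAGC
  [15:20] ACGGC -> TGCCG
  [20:23] AAC -> TTG
Concatenate: GACGTCTGGTGGAGCTGCCGTTG (length 23; written aligned with the template, i.e. 3'->5').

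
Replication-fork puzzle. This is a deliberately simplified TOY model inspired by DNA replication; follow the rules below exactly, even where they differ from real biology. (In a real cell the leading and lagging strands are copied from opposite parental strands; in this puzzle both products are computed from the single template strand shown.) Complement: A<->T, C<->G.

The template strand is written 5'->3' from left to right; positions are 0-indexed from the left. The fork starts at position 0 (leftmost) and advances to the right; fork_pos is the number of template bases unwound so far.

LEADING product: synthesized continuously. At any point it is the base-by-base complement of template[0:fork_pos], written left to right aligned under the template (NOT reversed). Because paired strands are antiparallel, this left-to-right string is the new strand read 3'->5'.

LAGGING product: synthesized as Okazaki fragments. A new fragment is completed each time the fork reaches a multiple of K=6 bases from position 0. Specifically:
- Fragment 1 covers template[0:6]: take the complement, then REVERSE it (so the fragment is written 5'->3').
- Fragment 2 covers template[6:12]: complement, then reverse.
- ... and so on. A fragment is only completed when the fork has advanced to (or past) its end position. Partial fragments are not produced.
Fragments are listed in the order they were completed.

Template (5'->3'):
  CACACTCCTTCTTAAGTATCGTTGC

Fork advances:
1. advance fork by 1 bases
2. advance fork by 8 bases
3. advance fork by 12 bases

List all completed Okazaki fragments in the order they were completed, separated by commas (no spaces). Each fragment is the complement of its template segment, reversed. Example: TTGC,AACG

Answer: AGTGTG,AGAAGG,TACTTA

Derivation:
Step 1: advance 1 -> fork_pos = 0 + 1 = 1. Next multiple of 6 is 6 (not reached); still 0 fragment(s).
Step 2: advance 8 -> fork_pos = 1 + 8 = 9. Reached multiple(s) of 6: 6 -> fragment 1 completed (1 total).
Step 3: advance 12 -> fork_pos = 9 + 12 = 21. Reached multiple(s) of 6: 12, 18 -> fragments 2-3 completed (3 total).
Final fork_pos = 21, so 3 fragment(s) are complete. Build each: template segment -> complement -> reverse.
Fragment 1: template[0:6] = CACACT -> complement GTGTGA -> reversed AGTGTG
Fragment 2: template[6:12] = CCTTCT -> complement GGAAGA -> reversed AGAAGG
Fragment 3: template[12:18] = TAAGTA -> complement ATTCAT -> reversed TACTTA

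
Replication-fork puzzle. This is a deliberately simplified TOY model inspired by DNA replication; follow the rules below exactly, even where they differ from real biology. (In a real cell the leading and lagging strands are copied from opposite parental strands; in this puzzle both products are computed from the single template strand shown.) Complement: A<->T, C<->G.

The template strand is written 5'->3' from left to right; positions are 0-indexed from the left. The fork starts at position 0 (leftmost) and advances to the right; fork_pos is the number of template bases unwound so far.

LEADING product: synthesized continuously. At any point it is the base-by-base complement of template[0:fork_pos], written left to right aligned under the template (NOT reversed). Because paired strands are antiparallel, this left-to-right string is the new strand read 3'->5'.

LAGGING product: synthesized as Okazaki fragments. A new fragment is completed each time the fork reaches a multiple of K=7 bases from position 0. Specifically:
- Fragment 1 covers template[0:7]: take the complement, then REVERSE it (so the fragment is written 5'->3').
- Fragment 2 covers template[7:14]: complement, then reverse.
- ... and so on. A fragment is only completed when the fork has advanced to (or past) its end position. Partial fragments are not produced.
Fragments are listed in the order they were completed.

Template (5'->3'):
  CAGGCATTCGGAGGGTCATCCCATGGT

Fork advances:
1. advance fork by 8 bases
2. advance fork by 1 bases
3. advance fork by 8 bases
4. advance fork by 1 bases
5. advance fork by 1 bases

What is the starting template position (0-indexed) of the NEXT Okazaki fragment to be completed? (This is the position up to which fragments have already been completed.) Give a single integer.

Answer: 14

Derivation:
Step 1: advance 8 -> fork_pos = 0 + 8 = 8. Reached multiple(s) of 7: 7 -> fragment 1 completed (1 total).
Step 2: advance 1 -> fork_pos = 8 + 1 = 9. Next multiple of 7 is 14 (not reached); still 1 fragment(s).
Step 3: advance 8 -> fork_pos = 9 + 8 = 17. Reached multiple(s) of 7: 14 -> fragment 2 completed (2 total).
Step 4: advance 1 -> fork_pos = 17 + 1 = 18. Next multiple of 7 is 21 (not reached); still 2 fragment(s).
Step 5: advance 1 -> fork_pos = 18 + 1 = 19. Next multiple of 7 is 21 (not reached); still 2 fragment(s).
2 fragment(s) completed, covering template[0:14] (2 x 7 = 14). The next fragment, fragment 3, covers template[14:21], so it starts at position 14.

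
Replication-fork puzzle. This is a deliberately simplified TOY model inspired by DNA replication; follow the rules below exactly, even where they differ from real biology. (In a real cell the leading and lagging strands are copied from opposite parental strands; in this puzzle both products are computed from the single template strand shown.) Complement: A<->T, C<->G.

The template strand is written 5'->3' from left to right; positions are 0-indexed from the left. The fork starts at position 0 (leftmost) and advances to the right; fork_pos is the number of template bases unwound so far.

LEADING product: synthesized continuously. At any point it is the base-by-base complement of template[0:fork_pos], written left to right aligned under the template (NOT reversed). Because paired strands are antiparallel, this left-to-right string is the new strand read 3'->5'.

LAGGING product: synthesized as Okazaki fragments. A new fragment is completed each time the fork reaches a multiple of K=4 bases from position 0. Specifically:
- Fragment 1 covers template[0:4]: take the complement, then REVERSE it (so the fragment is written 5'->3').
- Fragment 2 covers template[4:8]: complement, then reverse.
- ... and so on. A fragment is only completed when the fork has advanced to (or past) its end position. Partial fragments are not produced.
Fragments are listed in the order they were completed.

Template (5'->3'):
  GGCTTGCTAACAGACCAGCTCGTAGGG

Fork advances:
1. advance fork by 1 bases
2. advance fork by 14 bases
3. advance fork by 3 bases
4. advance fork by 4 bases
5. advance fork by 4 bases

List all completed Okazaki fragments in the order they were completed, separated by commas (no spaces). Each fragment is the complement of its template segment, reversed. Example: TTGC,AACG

Answer: AGCC,AGCA,TGTT,GGTC,AGCT,TACG

Derivation:
Step 1: advance 1 -> fork_pos = 0 + 1 = 1. Next multiple of 4 is 4 (not reached); still 0 fragment(s).
Step 2: advance 14 -> fork_pos = 1 + 14 = 15. Reached multiple(s) of 4: 4, 8, 12 -> fragments 1-3 completed (3 total).
Step 3: advance 3 -> fork_pos = 15 + 3 = 18. Reached multiple(s) of 4: 16 -> fragment 4 completed (4 total).
Step 4: advance 4 -> fork_pos = 18 + 4 = 22. Reached multiple(s) of 4: 20 -> fragment 5 completed (5 total).
Step 5: advance 4 -> fork_pos = 22 + 4 = 26. Reached multiple(s) of 4: 24 -> fragment 6 completed (6 total).
Final fork_pos = 26, so 6 fragment(s) are complete. Build each: template segment -> complement -> reverse.
Fragment 1: template[0:4] = GGCT -> complement CCGA -> reversed AGCC
Fragment 2: template[4:8] = TGCT -> complement ACGA -> reversed AGCA
Fragment 3: template[8:12] = AACA -> complement TTGT -> reversed TGTT
Fragment 4: template[12:16] = GACC -> complement CTGG -> reversed GGTC
Fragment 5: template[16:20] = AGCT -> complement TCGA -> reversed AGCT
Fragment 6: template[20:24] = CGTA -> complement GCAT -> reversed TACG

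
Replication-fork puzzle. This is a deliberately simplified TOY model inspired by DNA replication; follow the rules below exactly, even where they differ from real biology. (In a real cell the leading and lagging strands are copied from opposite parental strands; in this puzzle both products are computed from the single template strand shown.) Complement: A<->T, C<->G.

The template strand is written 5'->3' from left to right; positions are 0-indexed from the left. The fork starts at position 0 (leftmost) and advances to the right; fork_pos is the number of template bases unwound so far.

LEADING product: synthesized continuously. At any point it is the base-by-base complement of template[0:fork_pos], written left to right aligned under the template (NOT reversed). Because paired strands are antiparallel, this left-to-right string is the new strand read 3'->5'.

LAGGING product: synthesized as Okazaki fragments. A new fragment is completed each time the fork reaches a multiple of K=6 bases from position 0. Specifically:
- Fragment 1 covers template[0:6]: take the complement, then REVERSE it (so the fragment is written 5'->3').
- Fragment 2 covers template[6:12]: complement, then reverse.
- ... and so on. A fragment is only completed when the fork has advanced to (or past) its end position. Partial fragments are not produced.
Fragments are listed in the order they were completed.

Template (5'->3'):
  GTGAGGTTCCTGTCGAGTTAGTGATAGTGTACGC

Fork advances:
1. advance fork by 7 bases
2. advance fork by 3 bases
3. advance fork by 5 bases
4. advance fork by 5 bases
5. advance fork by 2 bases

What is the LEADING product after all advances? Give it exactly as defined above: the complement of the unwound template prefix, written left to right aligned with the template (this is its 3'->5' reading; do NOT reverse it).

Answer: CACTCCAAGGACAGCTCAATCA

Derivation:
Step 1: advance 7 -> fork_pos = 0 + 7 = 7.
Step 2: advance 3 -> fork_pos = 7 + 3 = 10.
Step 3: advance 5 -> fork_pos = 10 + 5 = 15.
Step 4: advance 5 -> fork_pos = 15 + 5 = 20.
Step 5: advance 2 -> fork_pos = 20 + 2 = 22.
Unwound prefix: template[0:22] = GTGAGGTTCCTGTCGAGTTAGT
Complement it base by base (A<->T, C<->G), keeping left-to-right order:
  [0:5] GTGAG -> CACTC
  [5:10] GTTCC -> CAAGG
  [10:15] TGTCG -> ACAGC
  [15:20] AGTTA -> TCAAT
  [20:22] GT -> CA
Concatenate: CACTCCAAGGACAGCTCAATCA (length 22; written aligned with the template, i.e. 3'->5').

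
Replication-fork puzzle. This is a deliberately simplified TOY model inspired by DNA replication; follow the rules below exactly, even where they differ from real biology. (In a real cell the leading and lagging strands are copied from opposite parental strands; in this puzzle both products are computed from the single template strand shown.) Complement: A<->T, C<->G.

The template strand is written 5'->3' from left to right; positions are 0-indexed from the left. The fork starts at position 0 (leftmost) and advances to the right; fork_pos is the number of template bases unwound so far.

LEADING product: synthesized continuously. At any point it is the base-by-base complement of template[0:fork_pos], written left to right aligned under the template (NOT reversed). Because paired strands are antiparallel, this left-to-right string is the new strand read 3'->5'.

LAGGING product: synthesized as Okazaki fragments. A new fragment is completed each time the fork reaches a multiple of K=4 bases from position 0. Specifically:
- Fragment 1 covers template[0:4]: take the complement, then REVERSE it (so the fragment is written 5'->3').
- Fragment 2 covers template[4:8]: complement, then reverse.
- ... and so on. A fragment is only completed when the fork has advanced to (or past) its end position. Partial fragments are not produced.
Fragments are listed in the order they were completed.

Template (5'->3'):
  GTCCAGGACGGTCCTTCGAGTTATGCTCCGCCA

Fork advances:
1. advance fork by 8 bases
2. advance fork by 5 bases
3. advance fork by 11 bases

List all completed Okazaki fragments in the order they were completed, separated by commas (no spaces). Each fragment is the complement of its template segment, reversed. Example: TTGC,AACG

Answer: GGAC,TCCT,ACCG,AAGG,CTCG,ATAA

Derivation:
Step 1: advance 8 -> fork_pos = 0 + 8 = 8. Reached multiple(s) of 4: 4, 8 -> fragments 1-2 completed (2 total).
Step 2: advance 5 -> fork_pos = 8 + 5 = 13. Reached multiple(s) of 4: 12 -> fragment 3 completed (3 total).
Step 3: advance 11 -> fork_pos = 13 + 11 = 24. Reached multiple(s) of 4: 16, 20, 24 -> fragments 4-6 completed (6 total).
Final fork_pos = 24, so 6 fragment(s) are complete. Build each: template segment -> complement -> reverse.
Fragment 1: template[0:4] = GTCC -> complement CAGG -> reversed GGAC
Fragment 2: template[4:8] = AGGA -> complement TCCT -> reversed TCCT
Fragment 3: template[8:12] = CGGT -> complement GCCA -> reversed ACCG
Fragment 4: template[12:16] = CCTT -> complement GGAA -> reversed AAGG
Fragment 5: template[16:20] = CGAG -> complement GCTC -> reversed CTCG
Fragment 6: template[20:24] = TTAT -> complement AATA -> reversed ATAA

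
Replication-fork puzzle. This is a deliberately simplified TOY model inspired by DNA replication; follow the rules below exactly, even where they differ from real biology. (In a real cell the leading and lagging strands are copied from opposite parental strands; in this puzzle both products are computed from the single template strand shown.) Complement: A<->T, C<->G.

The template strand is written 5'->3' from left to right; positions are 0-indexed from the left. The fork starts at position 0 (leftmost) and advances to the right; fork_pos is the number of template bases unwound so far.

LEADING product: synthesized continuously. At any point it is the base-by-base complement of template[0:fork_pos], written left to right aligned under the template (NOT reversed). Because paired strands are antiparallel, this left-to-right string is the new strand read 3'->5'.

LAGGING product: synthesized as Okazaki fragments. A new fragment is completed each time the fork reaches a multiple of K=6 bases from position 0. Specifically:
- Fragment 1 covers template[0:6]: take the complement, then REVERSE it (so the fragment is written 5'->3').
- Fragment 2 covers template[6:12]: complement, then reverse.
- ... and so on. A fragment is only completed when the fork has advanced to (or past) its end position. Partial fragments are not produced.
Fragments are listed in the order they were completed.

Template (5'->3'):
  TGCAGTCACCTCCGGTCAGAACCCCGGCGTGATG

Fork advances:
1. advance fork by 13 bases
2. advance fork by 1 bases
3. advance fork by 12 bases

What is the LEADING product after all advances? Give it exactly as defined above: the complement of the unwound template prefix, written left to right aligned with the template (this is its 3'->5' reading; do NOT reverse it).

Step 1: advance 13 -> fork_pos = 0 + 13 = 13.
Step 2: advance 1 -> fork_pos = 13 + 1 = 14.
Step 3: advance 12 -> fork_pos = 14 + 12 = 26.
Unwound prefix: template[0:26] = TGCAGTCACCTCCGGTCAGAACCCCG
Complement it base by base (A<->T, C<->G), keeping left-to-right order:
  [0:5] TGCAG -> ACGTC
  [5:10] TCACC -> AGTGG
  [10:15] TCCGG -> AGGCC
  [15:20] TCAGA -> AGTCT
  [20:25] ACCCC -> TGGGG
  [25:26] G -> C
Concatenate: ACGTCAGTGGAGGCCAGTCTTGGGGC (length 26; written aligned with the template, i.e. 3'->5').

Answer: ACGTCAGTGGAGGCCAGTCTTGGGGC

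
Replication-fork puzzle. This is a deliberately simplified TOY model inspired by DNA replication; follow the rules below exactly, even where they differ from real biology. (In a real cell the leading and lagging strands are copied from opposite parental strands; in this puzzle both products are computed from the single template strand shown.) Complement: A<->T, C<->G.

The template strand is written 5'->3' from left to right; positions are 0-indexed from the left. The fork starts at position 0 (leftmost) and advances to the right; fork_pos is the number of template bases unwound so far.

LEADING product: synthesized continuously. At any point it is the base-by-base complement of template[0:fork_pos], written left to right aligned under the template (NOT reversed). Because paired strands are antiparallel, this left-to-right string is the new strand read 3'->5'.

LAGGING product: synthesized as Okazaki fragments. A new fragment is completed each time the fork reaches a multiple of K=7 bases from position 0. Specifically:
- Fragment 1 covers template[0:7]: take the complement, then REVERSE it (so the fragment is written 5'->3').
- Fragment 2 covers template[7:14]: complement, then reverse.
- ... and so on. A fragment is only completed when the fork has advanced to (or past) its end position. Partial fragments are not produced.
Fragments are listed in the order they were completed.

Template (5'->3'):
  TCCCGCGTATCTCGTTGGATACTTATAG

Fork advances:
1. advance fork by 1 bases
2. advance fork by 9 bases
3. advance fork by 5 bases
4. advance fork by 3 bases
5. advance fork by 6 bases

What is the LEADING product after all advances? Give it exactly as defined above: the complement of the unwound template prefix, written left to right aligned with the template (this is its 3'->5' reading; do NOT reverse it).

Answer: AGGGCGCATAGAGCAACCTATGAA

Derivation:
Step 1: advance 1 -> fork_pos = 0 + 1 = 1.
Step 2: advance 9 -> fork_pos = 1 + 9 = 10.
Step 3: advance 5 -> fork_pos = 10 + 5 = 15.
Step 4: advance 3 -> fork_pos = 15 + 3 = 18.
Step 5: advance 6 -> fork_pos = 18 + 6 = 24.
Unwound prefix: template[0:24] = TCCCGCGTATCTCGTTGGATACTT
Complement it base by base (A<->T, C<->G), keeping left-to-right order:
  [0:5] TCCCG -> AGGGC
  [5:10] CGTAT -> GCATA
  [10:15] CTCGT -> GAGCA
  [15:20] TGGAT -> ACCTA
  [20:24] ACTT -> TGAA
Concatenate: AGGGCGCATAGAGCAACCTATGAA (length 24; written aligned with the template, i.e. 3'->5').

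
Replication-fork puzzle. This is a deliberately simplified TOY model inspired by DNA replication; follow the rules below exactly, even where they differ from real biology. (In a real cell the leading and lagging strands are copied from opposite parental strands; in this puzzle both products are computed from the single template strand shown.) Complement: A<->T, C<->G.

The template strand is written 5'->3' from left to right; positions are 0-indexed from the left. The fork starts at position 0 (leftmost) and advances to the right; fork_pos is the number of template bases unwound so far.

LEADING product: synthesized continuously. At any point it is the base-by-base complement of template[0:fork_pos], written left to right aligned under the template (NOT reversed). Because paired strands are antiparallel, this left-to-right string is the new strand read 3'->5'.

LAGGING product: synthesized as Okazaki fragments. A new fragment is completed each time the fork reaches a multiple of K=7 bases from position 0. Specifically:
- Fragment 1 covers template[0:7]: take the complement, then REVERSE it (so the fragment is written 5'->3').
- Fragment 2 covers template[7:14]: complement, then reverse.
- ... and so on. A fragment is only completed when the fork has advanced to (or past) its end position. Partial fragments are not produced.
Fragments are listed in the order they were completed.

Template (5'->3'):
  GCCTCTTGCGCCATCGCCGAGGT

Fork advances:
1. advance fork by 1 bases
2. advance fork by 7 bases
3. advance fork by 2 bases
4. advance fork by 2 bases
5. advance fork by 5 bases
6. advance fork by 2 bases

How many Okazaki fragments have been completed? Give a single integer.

Answer: 2

Derivation:
Step 1: advance 1 -> fork_pos = 0 + 1 = 1. Next multiple of 7 is 7 (not reached); still 0 fragment(s).
Step 2: advance 7 -> fork_pos = 1 + 7 = 8. Reached multiple(s) of 7: 7 -> fragment 1 completed (1 total).
Step 3: advance 2 -> fork_pos = 8 + 2 = 10. Next multiple of 7 is 14 (not reached); still 1 fragment(s).
Step 4: advance 2 -> fork_pos = 10 + 2 = 12. Next multiple of 7 is 14 (not reached); still 1 fragment(s).
Step 5: advance 5 -> fork_pos = 12 + 5 = 17. Reached multiple(s) of 7: 14 -> fragment 2 completed (2 total).
Step 6: advance 2 -> fork_pos = 17 + 2 = 19. Next multiple of 7 is 21 (not reached); still 2 fragment(s).
Check: final fork_pos = 19; the multiples of 7 that are <= 19 are 7..14 -> 19 // 7 = 2 completed fragment(s).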